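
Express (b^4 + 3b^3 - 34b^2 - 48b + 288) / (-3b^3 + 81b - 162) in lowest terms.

(-b^2 + 16)/(3b - 9)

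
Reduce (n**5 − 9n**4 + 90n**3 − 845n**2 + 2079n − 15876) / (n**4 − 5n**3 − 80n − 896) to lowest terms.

By polynomial division,
  n**5 − 9n**4 + 90n**3 − 845n**2 + 2079n − 15876 = (n − 4)(n**4 − 5n**3 − 80n − 896) + (70n**3 − 765n**2 + 2655n − 19460)
  n**4 − 5n**3 − 80n − 896 = ((1/70)n + 83/980)(70n**3 − 765n**2 + 2655n − 19460) + ((5265/196)n**2 − (5265/196)n + 5265/7)
  70n**3 − 765n**2 + 2655n − 19460 = ((2744/1053)n − 27244/1053)((5265/196)n**2 − (5265/196)n + 5265/7) + (0)
Last nonzero remainder: (5265/196)n**2 − (5265/196)n + 5265/7. Dividing through by 5265/196 gives the monic gcd n**2 − n + 28.
Cancel n**2 − n + 28 from numerator and denominator to get the reduced form.

(n**3 − 8n**2 + 54n − 567)/(n**2 − 4n − 32)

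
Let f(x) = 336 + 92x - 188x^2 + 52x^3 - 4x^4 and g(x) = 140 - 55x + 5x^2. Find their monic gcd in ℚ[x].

28 - 11x + x^2

Apply the Euclidean algorithm:
  -4x^4 + 52x^3 - 188x^2 + 92x + 336 = (-(4/5)x^2 + (8/5)x + 12/5)(5x^2 - 55x + 140) + (0)
Last nonzero remainder: 5x^2 - 55x + 140. Dividing through by 5 gives the monic gcd x^2 - 11x + 28.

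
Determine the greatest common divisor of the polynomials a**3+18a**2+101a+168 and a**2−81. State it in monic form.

1

Repeated division with remainder:
  a**3+18a**2+101a+168 = (a+18)(a**2−81) + (182a+1626)
  a**2−81 = ((1/182)a−813/16562)(182a+1626) + (−9792/8281)
  182a+1626 = (−(753571/4896)a−2244151/1632)(−9792/8281) + (0)
The last nonzero remainder is the constant −9792/8281, so the polynomials are coprime and gcd = 1.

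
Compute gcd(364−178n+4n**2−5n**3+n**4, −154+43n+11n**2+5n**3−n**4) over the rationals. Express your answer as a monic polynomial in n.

Euclidean algorithm in ℚ[n]:
  n**4−5n**3+4n**2−178n+364 = (−1)(−n**4+5n**3+11n**2+43n−154) + (15n**2−135n+210)
  −n**4+5n**3+11n**2+43n−154 = (−(1/15)n**2−(4/15)n−11/15)(15n**2−135n+210) + (0)
Last nonzero remainder: 15n**2−135n+210. Dividing through by 15 gives the monic gcd n**2−9n+14.

14−9n+n**2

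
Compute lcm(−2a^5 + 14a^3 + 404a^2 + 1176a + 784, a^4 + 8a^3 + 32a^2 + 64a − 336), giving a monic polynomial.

a^7 + 4a^6 − 19a^5 − 230a^4 − 1312a^3 − 320a^2 + 5488a + 4704

Repeated division with remainder:
  −2a^5 + 14a^3 + 404a^2 + 1176a + 784 = (−2a + 16)(a^4 + 8a^3 + 32a^2 + 64a − 336) + (−50a^3 + 20a^2 − 520a + 6160)
  a^4 + 8a^3 + 32a^2 + 64a − 336 = (−(1/50)a − 21/125)(−50a^3 + 20a^2 − 520a + 6160) + ((624/25)a^2 + (2496/25)a + 17472/25)
  −50a^3 + 20a^2 − 520a + 6160 = (−(625/312)a + 1375/156)((624/25)a^2 + (2496/25)a + 17472/25) + (0)
Last nonzero remainder: (624/25)a^2 + (2496/25)a + 17472/25. Dividing through by 624/25 gives the monic gcd a^2 + 4a + 28.
Then lcm(f, g) = f·g / gcd(f, g); expanding and making the result monic gives the answer.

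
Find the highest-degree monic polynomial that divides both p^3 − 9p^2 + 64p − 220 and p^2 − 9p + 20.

p − 5

Euclidean algorithm in ℚ[p]:
  p^3 − 9p^2 + 64p − 220 = (p)(p^2 − 9p + 20) + (44p − 220)
  p^2 − 9p + 20 = ((1/44)p − 1/11)(44p − 220) + (0)
Last nonzero remainder: 44p − 220. Dividing through by 44 gives the monic gcd p − 5.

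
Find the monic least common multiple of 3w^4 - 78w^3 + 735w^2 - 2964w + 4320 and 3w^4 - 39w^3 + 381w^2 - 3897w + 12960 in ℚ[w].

w^6 - 25w^5 + 315w^4 - 3239w^3 + 23972w^2 - 93408w + 138240

By polynomial division,
  3w^4 - 78w^3 + 735w^2 - 2964w + 4320 = (3w^4 - 39w^3 + 381w^2 - 3897w + 12960) + (-39w^3 + 354w^2 + 933w - 8640)
  3w^4 - 39w^3 + 381w^2 - 3897w + 12960 = (-(1/13)w + 51/169)(-39w^3 + 354w^2 + 933w - 8640) + ((58464/169)w^2 - (818496/169)w + 2630880/169)
  -39w^3 + 354w^2 + 933w - 8640 = (-(2197/19488)w - 338/609)((58464/169)w^2 - (818496/169)w + 2630880/169) + (0)
Last nonzero remainder: (58464/169)w^2 - (818496/169)w + 2630880/169. Dividing through by 58464/169 gives the monic gcd w^2 - 14w + 45.
Then lcm(f, g) = f·g / gcd(f, g); expanding and making the result monic gives the answer.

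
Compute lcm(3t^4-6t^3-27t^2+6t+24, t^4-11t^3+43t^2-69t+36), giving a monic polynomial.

t^6-8t^5+12t^4+38t^3-85t^2-30t+72

Repeated division with remainder:
  3t^4-6t^3-27t^2+6t+24 = (3)(t^4-11t^3+43t^2-69t+36) + (27t^3-156t^2+213t-84)
  t^4-11t^3+43t^2-69t+36 = ((1/27)t-47/243)(27t^3-156t^2+213t-84) + ((400/81)t^2-(2000/81)t+1600/81)
  27t^3-156t^2+213t-84 = ((2187/400)t-1701/400)((400/81)t^2-(2000/81)t+1600/81) + (0)
Last nonzero remainder: (400/81)t^2-(2000/81)t+1600/81. Dividing through by 400/81 gives the monic gcd t^2-5t+4.
Then lcm(f, g) = f·g / gcd(f, g); expanding and making the result monic gives the answer.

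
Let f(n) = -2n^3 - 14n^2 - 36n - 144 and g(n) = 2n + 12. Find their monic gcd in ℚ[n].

n + 6

Euclidean algorithm in ℚ[n]:
  -2n^3 - 14n^2 - 36n - 144 = (-n^2 - n - 12)(2n + 12) + (0)
Last nonzero remainder: 2n + 12. Dividing through by 2 gives the monic gcd n + 6.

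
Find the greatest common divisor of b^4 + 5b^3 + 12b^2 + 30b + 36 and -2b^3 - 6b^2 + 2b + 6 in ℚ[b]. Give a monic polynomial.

b + 3

Repeated division with remainder:
  b^4 + 5b^3 + 12b^2 + 30b + 36 = (-(1/2)b - 1)(-2b^3 - 6b^2 + 2b + 6) + (7b^2 + 35b + 42)
  -2b^3 - 6b^2 + 2b + 6 = (-(2/7)b + 4/7)(7b^2 + 35b + 42) + (-6b - 18)
  7b^2 + 35b + 42 = (-(7/6)b - 7/3)(-6b - 18) + (0)
Last nonzero remainder: -6b - 18. Dividing through by -6 gives the monic gcd b + 3.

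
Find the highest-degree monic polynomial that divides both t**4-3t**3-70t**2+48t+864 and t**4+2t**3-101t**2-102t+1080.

By polynomial division,
  t**4-3t**3-70t**2+48t+864 = (t**4+2t**3-101t**2-102t+1080) + (-5t**3+31t**2+150t-216)
  t**4+2t**3-101t**2-102t+1080 = (-(1/5)t-41/25)(-5t**3+31t**2+150t-216) + (-(504/25)t**2+(504/5)t+18144/25)
  -5t**3+31t**2+150t-216 = ((125/504)t-25/84)(-(504/25)t**2+(504/5)t+18144/25) + (0)
Last nonzero remainder: -(504/25)t**2+(504/5)t+18144/25. Dividing through by -504/25 gives the monic gcd t**2-5t-36.

t**2-5t-36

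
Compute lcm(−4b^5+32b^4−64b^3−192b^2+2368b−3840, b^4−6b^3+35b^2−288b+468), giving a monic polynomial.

By polynomial division,
  −4b^5+32b^4−64b^3−192b^2+2368b−3840 = (−4b+8)(b^4−6b^3+35b^2−288b+468) + (124b^3−1624b^2+6544b−7584)
  b^4−6b^3+35b^2−288b+468 = ((1/124)b+55/961)(124b^3−1624b^2+6544b−7584) + ((72239/961)b^2−(577912/961)b+866868/961)
  124b^3−1624b^2+6544b−7584 = ((119164/72239)b−607352/72239)((72239/961)b^2−(577912/961)b+866868/961) + (0)
Last nonzero remainder: (72239/961)b^2−(577912/961)b+866868/961. Dividing through by 72239/961 gives the monic gcd b^2−8b+12.
Then lcm(f, g) = f·g / gcd(f, g); expanding and making the result monic gives the answer.

b^7−6b^6+39b^5−232b^4+128b^3+1648b^2−21168b+37440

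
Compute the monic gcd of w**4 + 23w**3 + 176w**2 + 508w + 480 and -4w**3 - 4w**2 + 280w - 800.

w + 10

Apply the Euclidean algorithm:
  w**4 + 23w**3 + 176w**2 + 508w + 480 = (-(1/4)w - 11/2)(-4w**3 - 4w**2 + 280w - 800) + (224w**2 + 1848w - 3920)
  -4w**3 - 4w**2 + 280w - 800 = (-(1/56)w + 29/224)(224w**2 + 1848w - 3920) + (-(117/4)w - 585/2)
  224w**2 + 1848w - 3920 = (-(896/117)w + 1568/117)(-(117/4)w - 585/2) + (0)
Last nonzero remainder: -(117/4)w - 585/2. Dividing through by -117/4 gives the monic gcd w + 10.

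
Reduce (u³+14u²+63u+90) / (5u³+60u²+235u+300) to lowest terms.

(u+6)/(5u+20)

Euclidean algorithm in ℚ[u]:
  u³+14u²+63u+90 = (1/5)(5u³+60u²+235u+300) + (2u²+16u+30)
  5u³+60u²+235u+300 = ((5/2)u+10)(2u²+16u+30) + (0)
Last nonzero remainder: 2u²+16u+30. Dividing through by 2 gives the monic gcd u²+8u+15.
Cancel u²+8u+15 from numerator and denominator to get the reduced form.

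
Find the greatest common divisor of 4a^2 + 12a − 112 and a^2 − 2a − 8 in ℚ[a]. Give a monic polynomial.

Repeated division with remainder:
  4a^2 + 12a − 112 = (4)(a^2 − 2a − 8) + (20a − 80)
  a^2 − 2a − 8 = ((1/20)a + 1/10)(20a − 80) + (0)
Last nonzero remainder: 20a − 80. Dividing through by 20 gives the monic gcd a − 4.

a − 4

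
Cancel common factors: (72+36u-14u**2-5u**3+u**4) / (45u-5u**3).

(24+20u+2u**2-u**3)/(15u+5u**2)

Euclidean algorithm in ℚ[u]:
  u**4-5u**3-14u**2+36u+72 = (-(1/5)u+1)(-5u**3+45u) + (-5u**2-9u+72)
  -5u**3+45u = (u-9/5)(-5u**2-9u+72) + (-(216/5)u+648/5)
  -5u**2-9u+72 = ((25/216)u+5/9)(-(216/5)u+648/5) + (0)
Last nonzero remainder: -(216/5)u+648/5. Dividing through by -216/5 gives the monic gcd u-3.
Cancel u-3 from numerator and denominator to get the reduced form.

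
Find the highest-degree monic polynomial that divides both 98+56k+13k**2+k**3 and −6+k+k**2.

1

By polynomial division,
  k**3+13k**2+56k+98 = (k+12)(k**2+k−6) + (50k+170)
  k**2+k−6 = ((1/50)k−6/125)(50k+170) + (54/25)
  50k+170 = ((625/27)k+2125/27)(54/25) + (0)
The last nonzero remainder is the constant 54/25, so the polynomials are coprime and gcd = 1.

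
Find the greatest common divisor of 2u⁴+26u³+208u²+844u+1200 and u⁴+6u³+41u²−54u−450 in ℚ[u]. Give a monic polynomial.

u³+9u²+68u+150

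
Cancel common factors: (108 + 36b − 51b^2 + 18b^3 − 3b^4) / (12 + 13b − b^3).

(−108 + 72b − 21b^2 + 3b^3)/(−12 − b + b^2)

Euclidean algorithm in ℚ[b]:
  −3b^4 + 18b^3 − 51b^2 + 36b + 108 = (3b − 18)(−b^3 + 13b + 12) + (−90b^2 + 234b + 324)
  −b^3 + 13b + 12 = ((1/90)b + 13/450)(−90b^2 + 234b + 324) + ((66/25)b + 66/25)
  −90b^2 + 234b + 324 = (−(375/11)b + 1350/11)((66/25)b + 66/25) + (0)
Last nonzero remainder: (66/25)b + 66/25. Dividing through by 66/25 gives the monic gcd b + 1.
Cancel b + 1 from numerator and denominator to get the reduced form.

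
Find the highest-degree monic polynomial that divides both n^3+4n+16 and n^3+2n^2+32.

n^2−2n+8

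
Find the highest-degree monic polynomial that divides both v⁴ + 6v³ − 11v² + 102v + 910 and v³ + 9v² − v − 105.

v² + 12v + 35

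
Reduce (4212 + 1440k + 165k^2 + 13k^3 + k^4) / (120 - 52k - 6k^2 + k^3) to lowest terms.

By polynomial division,
  k^4 + 13k^3 + 165k^2 + 1440k + 4212 = (k + 19)(k^3 - 6k^2 - 52k + 120) + (331k^2 + 2308k + 1932)
  k^3 - 6k^2 - 52k + 120 = ((1/331)k - 4294/109561)(331k^2 + 2308k + 1932) + ((3573888/109561)k + 21443328/109561)
  331k^2 + 2308k + 1932 = ((36264691/3573888)k + 17639321/1786944)((3573888/109561)k + 21443328/109561) + (0)
Last nonzero remainder: (3573888/109561)k + 21443328/109561. Dividing through by 3573888/109561 gives the monic gcd k + 6.
Cancel k + 6 from numerator and denominator to get the reduced form.

(702 + 123k + 7k^2 + k^3)/(20 - 12k + k^2)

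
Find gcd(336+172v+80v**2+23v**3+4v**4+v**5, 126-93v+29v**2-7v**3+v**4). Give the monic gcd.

14-v+v**2

Euclidean algorithm in ℚ[v]:
  v**5+4v**4+23v**3+80v**2+172v+336 = (v+11)(v**4-7v**3+29v**2-93v+126) + (71v**3-146v**2+1069v-1050)
  v**4-7v**3+29v**2-93v+126 = ((1/71)v-351/5041)(71v**3-146v**2+1069v-1050) + ((19044/5041)v**2-(19044/5041)v+266616/5041)
  71v**3-146v**2+1069v-1050 = ((357911/19044)v-126025/6348)((19044/5041)v**2-(19044/5041)v+266616/5041) + (0)
Last nonzero remainder: (19044/5041)v**2-(19044/5041)v+266616/5041. Dividing through by 19044/5041 gives the monic gcd v**2-v+14.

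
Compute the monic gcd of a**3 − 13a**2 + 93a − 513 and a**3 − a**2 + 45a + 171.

Repeated division with remainder:
  a**3 − 13a**2 + 93a − 513 = (a**3 − a**2 + 45a + 171) + (−12a**2 + 48a − 684)
  a**3 − a**2 + 45a + 171 = (−(1/12)a − 1/4)(−12a**2 + 48a − 684) + (0)
Last nonzero remainder: −12a**2 + 48a − 684. Dividing through by −12 gives the monic gcd a**2 − 4a + 57.

a**2 − 4a + 57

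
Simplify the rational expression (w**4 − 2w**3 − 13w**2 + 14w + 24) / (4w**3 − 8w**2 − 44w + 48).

Repeated division with remainder:
  w**4 − 2w**3 − 13w**2 + 14w + 24 = ((1/4)w)(4w**3 − 8w**2 − 44w + 48) + (−2w**2 + 2w + 24)
  4w**3 − 8w**2 − 44w + 48 = (−2w + 2)(−2w**2 + 2w + 24) + (0)
Last nonzero remainder: −2w**2 + 2w + 24. Dividing through by −2 gives the monic gcd w**2 − w − 12.
Cancel w**2 − w − 12 from numerator and denominator to get the reduced form.

(w**2 − w − 2)/(4w − 4)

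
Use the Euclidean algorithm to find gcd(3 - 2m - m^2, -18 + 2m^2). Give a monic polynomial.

3 + m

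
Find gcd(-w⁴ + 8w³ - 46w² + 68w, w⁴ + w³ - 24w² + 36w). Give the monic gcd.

w² - 2w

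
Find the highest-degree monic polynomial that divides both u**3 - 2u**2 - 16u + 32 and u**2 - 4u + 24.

1

By polynomial division,
  u**3 - 2u**2 - 16u + 32 = (u + 2)(u**2 - 4u + 24) + (-32u - 16)
  u**2 - 4u + 24 = (-(1/32)u + 9/64)(-32u - 16) + (105/4)
  -32u - 16 = (-(128/105)u - 64/105)(105/4) + (0)
The last nonzero remainder is the constant 105/4, so the polynomials are coprime and gcd = 1.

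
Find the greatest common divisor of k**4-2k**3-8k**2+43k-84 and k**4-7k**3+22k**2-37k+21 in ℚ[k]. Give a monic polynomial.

Apply the Euclidean algorithm:
  k**4-2k**3-8k**2+43k-84 = (k**4-7k**3+22k**2-37k+21) + (5k**3-30k**2+80k-105)
  k**4-7k**3+22k**2-37k+21 = ((1/5)k-1/5)(5k**3-30k**2+80k-105) + (0)
Last nonzero remainder: 5k**3-30k**2+80k-105. Dividing through by 5 gives the monic gcd k**3-6k**2+16k-21.

k**3-6k**2+16k-21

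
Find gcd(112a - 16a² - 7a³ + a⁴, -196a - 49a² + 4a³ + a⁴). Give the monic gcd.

-28a - 3a² + a³

By polynomial division,
  a⁴ - 7a³ - 16a² + 112a = (a⁴ + 4a³ - 49a² - 196a) + (-11a³ + 33a² + 308a)
  a⁴ + 4a³ - 49a² - 196a = (-(1/11)a - 7/11)(-11a³ + 33a² + 308a) + (0)
Last nonzero remainder: -11a³ + 33a² + 308a. Dividing through by -11 gives the monic gcd a³ - 3a² - 28a.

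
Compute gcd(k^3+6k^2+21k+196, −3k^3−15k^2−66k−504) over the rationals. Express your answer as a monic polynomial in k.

k^2−k+28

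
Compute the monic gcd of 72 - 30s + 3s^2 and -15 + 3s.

Apply the Euclidean algorithm:
  3s^2 - 30s + 72 = (s - 5)(3s - 15) + (-3)
  3s - 15 = (-s + 5)(-3) + (0)
The last nonzero remainder is the constant -3, so the polynomials are coprime and gcd = 1.

1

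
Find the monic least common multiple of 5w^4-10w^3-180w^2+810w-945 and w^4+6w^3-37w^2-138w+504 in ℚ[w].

w^6-64w^4+138w^3+999w^2-4266w+4536

Apply the Euclidean algorithm:
  5w^4-10w^3-180w^2+810w-945 = (5)(w^4+6w^3-37w^2-138w+504) + (-40w^3+5w^2+1500w-3465)
  w^4+6w^3-37w^2-138w+504 = (-(1/40)w-49/320)(-40w^3+5w^2+1500w-3465) + ((81/64)w^2+(81/16)w-1701/64)
  -40w^3+5w^2+1500w-3465 = (-(2560/81)w+3520/27)((81/64)w^2+(81/16)w-1701/64) + (0)
Last nonzero remainder: (81/64)w^2+(81/16)w-1701/64. Dividing through by 81/64 gives the monic gcd w^2+4w-21.
Then lcm(f, g) = f·g / gcd(f, g); expanding and making the result monic gives the answer.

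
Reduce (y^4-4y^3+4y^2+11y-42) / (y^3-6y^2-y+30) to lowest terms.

(y^2-3y+7)/(y-5)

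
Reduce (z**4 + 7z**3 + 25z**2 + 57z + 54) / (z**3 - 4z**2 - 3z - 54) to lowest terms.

(z**2 + 5z + 6)/(z - 6)

Euclidean algorithm in ℚ[z]:
  z**4 + 7z**3 + 25z**2 + 57z + 54 = (z + 11)(z**3 - 4z**2 - 3z - 54) + (72z**2 + 144z + 648)
  z**3 - 4z**2 - 3z - 54 = ((1/72)z - 1/12)(72z**2 + 144z + 648) + (0)
Last nonzero remainder: 72z**2 + 144z + 648. Dividing through by 72 gives the monic gcd z**2 + 2z + 9.
Cancel z**2 + 2z + 9 from numerator and denominator to get the reduced form.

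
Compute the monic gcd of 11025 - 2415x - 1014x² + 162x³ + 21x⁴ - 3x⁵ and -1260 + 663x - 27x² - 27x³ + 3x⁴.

Euclidean algorithm in ℚ[x]:
  -3x⁵ + 21x⁴ + 162x³ - 1014x² - 2415x + 11025 = (-x - 2)(3x⁴ - 27x³ - 27x² + 663x - 1260) + (81x³ - 405x² - 2349x + 8505)
  3x⁴ - 27x³ - 27x² + 663x - 1260 = ((1/27)x - 4/27)(81x³ - 405x² - 2349x + 8505) + (0)
Last nonzero remainder: 81x³ - 405x² - 2349x + 8505. Dividing through by 81 gives the monic gcd x³ - 5x² - 29x + 105.

105 - 29x - 5x² + x³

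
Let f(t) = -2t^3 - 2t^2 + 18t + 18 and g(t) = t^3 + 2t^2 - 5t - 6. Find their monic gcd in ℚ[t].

t^2 + 4t + 3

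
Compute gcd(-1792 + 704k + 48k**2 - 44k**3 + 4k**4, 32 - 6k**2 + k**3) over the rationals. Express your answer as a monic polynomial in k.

16 - 8k + k**2

Repeated division with remainder:
  4k**4 - 44k**3 + 48k**2 + 704k - 1792 = (4k - 20)(k**3 - 6k**2 + 32) + (-72k**2 + 576k - 1152)
  k**3 - 6k**2 + 32 = (-(1/72)k - 1/36)(-72k**2 + 576k - 1152) + (0)
Last nonzero remainder: -72k**2 + 576k - 1152. Dividing through by -72 gives the monic gcd k**2 - 8k + 16.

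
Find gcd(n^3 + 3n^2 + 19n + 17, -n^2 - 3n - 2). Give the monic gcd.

n + 1

By polynomial division,
  n^3 + 3n^2 + 19n + 17 = (-n)(-n^2 - 3n - 2) + (17n + 17)
  -n^2 - 3n - 2 = (-(1/17)n - 2/17)(17n + 17) + (0)
Last nonzero remainder: 17n + 17. Dividing through by 17 gives the monic gcd n + 1.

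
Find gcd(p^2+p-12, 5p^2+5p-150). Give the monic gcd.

1

Apply the Euclidean algorithm:
  p^2+p-12 = (1/5)(5p^2+5p-150) + (18)
  5p^2+5p-150 = ((5/18)p^2+(5/18)p-25/3)(18) + (0)
The last nonzero remainder is the constant 18, so the polynomials are coprime and gcd = 1.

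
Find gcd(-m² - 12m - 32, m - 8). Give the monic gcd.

1

By polynomial division,
  -m² - 12m - 32 = (-m - 20)(m - 8) + (-192)
  m - 8 = (-(1/192)m + 1/24)(-192) + (0)
The last nonzero remainder is the constant -192, so the polynomials are coprime and gcd = 1.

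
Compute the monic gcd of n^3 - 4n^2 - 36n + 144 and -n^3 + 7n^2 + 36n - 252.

n^2 - 36

Apply the Euclidean algorithm:
  n^3 - 4n^2 - 36n + 144 = (-1)(-n^3 + 7n^2 + 36n - 252) + (3n^2 - 108)
  -n^3 + 7n^2 + 36n - 252 = (-(1/3)n + 7/3)(3n^2 - 108) + (0)
Last nonzero remainder: 3n^2 - 108. Dividing through by 3 gives the monic gcd n^2 - 36.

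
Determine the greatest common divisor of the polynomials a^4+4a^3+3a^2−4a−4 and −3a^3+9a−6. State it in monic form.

a^2+a−2

Apply the Euclidean algorithm:
  a^4+4a^3+3a^2−4a−4 = (−(1/3)a−4/3)(−3a^3+9a−6) + (6a^2+6a−12)
  −3a^3+9a−6 = (−(1/2)a+1/2)(6a^2+6a−12) + (0)
Last nonzero remainder: 6a^2+6a−12. Dividing through by 6 gives the monic gcd a^2+a−2.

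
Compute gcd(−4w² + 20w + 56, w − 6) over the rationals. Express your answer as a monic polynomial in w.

1

Euclidean algorithm in ℚ[w]:
  −4w² + 20w + 56 = (−4w − 4)(w − 6) + (32)
  w − 6 = ((1/32)w − 3/16)(32) + (0)
The last nonzero remainder is the constant 32, so the polynomials are coprime and gcd = 1.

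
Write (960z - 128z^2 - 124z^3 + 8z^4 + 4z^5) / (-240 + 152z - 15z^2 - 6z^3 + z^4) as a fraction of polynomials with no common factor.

(16z + 4z^2)/(-4 + z)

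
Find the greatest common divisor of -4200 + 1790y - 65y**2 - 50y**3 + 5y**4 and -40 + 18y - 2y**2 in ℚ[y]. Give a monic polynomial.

20 - 9y + y**2

By polynomial division,
  5y**4 - 50y**3 - 65y**2 + 1790y - 4200 = (-(5/2)y**2 + (5/2)y + 105)(-2y**2 + 18y - 40) + (0)
Last nonzero remainder: -2y**2 + 18y - 40. Dividing through by -2 gives the monic gcd y**2 - 9y + 20.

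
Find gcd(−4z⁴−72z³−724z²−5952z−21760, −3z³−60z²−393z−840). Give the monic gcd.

Euclidean algorithm in ℚ[z]:
  −4z⁴−72z³−724z²−5952z−21760 = ((4/3)z−8/3)(−3z³−60z²−393z−840) + (−360z²−5880z−24000)
  −3z³−60z²−393z−840 = ((1/120)z+11/360)(−360z²−5880z−24000) + (−(40/3)z−320/3)
  −360z²−5880z−24000 = (27z+225)(−(40/3)z−320/3) + (0)
Last nonzero remainder: −(40/3)z−320/3. Dividing through by −40/3 gives the monic gcd z+8.

z+8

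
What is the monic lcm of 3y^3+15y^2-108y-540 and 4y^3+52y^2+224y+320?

y^5+13y^4+20y^3-388y^2-2016y-2880

By polynomial division,
  3y^3+15y^2-108y-540 = (3/4)(4y^3+52y^2+224y+320) + (-24y^2-276y-780)
  4y^3+52y^2+224y+320 = (-(1/6)y-1/4)(-24y^2-276y-780) + (25y+125)
  -24y^2-276y-780 = (-(24/25)y-156/25)(25y+125) + (0)
Last nonzero remainder: 25y+125. Dividing through by 25 gives the monic gcd y+5.
Then lcm(f, g) = f·g / gcd(f, g); expanding and making the result monic gives the answer.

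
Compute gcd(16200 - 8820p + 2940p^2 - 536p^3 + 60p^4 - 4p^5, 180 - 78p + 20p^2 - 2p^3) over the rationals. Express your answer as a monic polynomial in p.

-90 + 39p - 10p^2 + p^3

Apply the Euclidean algorithm:
  -4p^5 + 60p^4 - 536p^3 + 2940p^2 - 8820p + 16200 = (2p^2 - 10p + 90)(-2p^3 + 20p^2 - 78p + 180) + (0)
Last nonzero remainder: -2p^3 + 20p^2 - 78p + 180. Dividing through by -2 gives the monic gcd p^3 - 10p^2 + 39p - 90.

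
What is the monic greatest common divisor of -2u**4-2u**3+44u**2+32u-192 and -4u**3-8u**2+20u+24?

u**2+u-6

By polynomial division,
  -2u**4-2u**3+44u**2+32u-192 = ((1/2)u-1/2)(-4u**3-8u**2+20u+24) + (30u**2+30u-180)
  -4u**3-8u**2+20u+24 = (-(2/15)u-2/15)(30u**2+30u-180) + (0)
Last nonzero remainder: 30u**2+30u-180. Dividing through by 30 gives the monic gcd u**2+u-6.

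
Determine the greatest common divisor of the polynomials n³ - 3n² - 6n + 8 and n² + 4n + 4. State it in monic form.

n + 2

Euclidean algorithm in ℚ[n]:
  n³ - 3n² - 6n + 8 = (n - 7)(n² + 4n + 4) + (18n + 36)
  n² + 4n + 4 = ((1/18)n + 1/9)(18n + 36) + (0)
Last nonzero remainder: 18n + 36. Dividing through by 18 gives the monic gcd n + 2.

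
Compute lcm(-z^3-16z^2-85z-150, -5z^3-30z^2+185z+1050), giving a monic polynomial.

z^5+17z^4+59z^3-437z^2-3420z-6300

Euclidean algorithm in ℚ[z]:
  -z^3-16z^2-85z-150 = (1/5)(-5z^3-30z^2+185z+1050) + (-10z^2-122z-360)
  -5z^3-30z^2+185z+1050 = ((1/2)z-31/10)(-10z^2-122z-360) + (-(66/5)z-66)
  -10z^2-122z-360 = ((25/33)z+60/11)(-(66/5)z-66) + (0)
Last nonzero remainder: -(66/5)z-66. Dividing through by -66/5 gives the monic gcd z+5.
Then lcm(f, g) = f·g / gcd(f, g); expanding and making the result monic gives the answer.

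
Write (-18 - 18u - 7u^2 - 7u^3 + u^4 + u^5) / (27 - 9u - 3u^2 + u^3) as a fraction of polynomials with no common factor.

(2 + 2u + u^2 + u^3)/(-3 + u)

Repeated division with remainder:
  u^5 + u^4 - 7u^3 - 7u^2 - 18u - 18 = (u^2 + 4u + 14)(u^3 - 3u^2 - 9u + 27) + (44u^2 - 396)
  u^3 - 3u^2 - 9u + 27 = ((1/44)u - 3/44)(44u^2 - 396) + (0)
Last nonzero remainder: 44u^2 - 396. Dividing through by 44 gives the monic gcd u^2 - 9.
Cancel u^2 - 9 from numerator and denominator to get the reduced form.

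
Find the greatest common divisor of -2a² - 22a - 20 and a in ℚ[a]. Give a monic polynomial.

1

Repeated division with remainder:
  -2a² - 22a - 20 = (-2a - 22)(a) + (-20)
  a = (-(1/20)a)(-20) + (0)
The last nonzero remainder is the constant -20, so the polynomials are coprime and gcd = 1.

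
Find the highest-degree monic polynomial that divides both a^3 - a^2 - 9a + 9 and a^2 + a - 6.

a + 3

Repeated division with remainder:
  a^3 - a^2 - 9a + 9 = (a - 2)(a^2 + a - 6) + (-a - 3)
  a^2 + a - 6 = (-a + 2)(-a - 3) + (0)
Last nonzero remainder: -a - 3. Dividing through by -1 gives the monic gcd a + 3.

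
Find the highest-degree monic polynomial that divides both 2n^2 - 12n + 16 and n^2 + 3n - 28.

n - 4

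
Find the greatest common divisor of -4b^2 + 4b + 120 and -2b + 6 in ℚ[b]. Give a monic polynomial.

1

Euclidean algorithm in ℚ[b]:
  -4b^2 + 4b + 120 = (2b + 4)(-2b + 6) + (96)
  -2b + 6 = (-(1/48)b + 1/16)(96) + (0)
The last nonzero remainder is the constant 96, so the polynomials are coprime and gcd = 1.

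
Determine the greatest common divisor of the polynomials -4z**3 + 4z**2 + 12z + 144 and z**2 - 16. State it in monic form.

Euclidean algorithm in ℚ[z]:
  -4z**3 + 4z**2 + 12z + 144 = (-4z + 4)(z**2 - 16) + (-52z + 208)
  z**2 - 16 = (-(1/52)z - 1/13)(-52z + 208) + (0)
Last nonzero remainder: -52z + 208. Dividing through by -52 gives the monic gcd z - 4.

z - 4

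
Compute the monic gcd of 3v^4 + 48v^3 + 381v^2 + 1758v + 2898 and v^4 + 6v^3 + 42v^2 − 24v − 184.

By polynomial division,
  3v^4 + 48v^3 + 381v^2 + 1758v + 2898 = (3)(v^4 + 6v^3 + 42v^2 − 24v − 184) + (30v^3 + 255v^2 + 1830v + 3450)
  v^4 + 6v^3 + 42v^2 − 24v − 184 = ((1/30)v − 1/12)(30v^3 + 255v^2 + 1830v + 3450) + ((9/4)v^2 + (27/2)v + 207/2)
  30v^3 + 255v^2 + 1830v + 3450 = ((40/3)v + 100/3)((9/4)v^2 + (27/2)v + 207/2) + (0)
Last nonzero remainder: (9/4)v^2 + (27/2)v + 207/2. Dividing through by 9/4 gives the monic gcd v^2 + 6v + 46.

v^2 + 6v + 46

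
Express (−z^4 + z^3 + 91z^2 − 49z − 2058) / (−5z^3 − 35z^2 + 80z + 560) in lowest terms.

Apply the Euclidean algorithm:
  −z^4 + z^3 + 91z^2 − 49z − 2058 = ((1/5)z − 8/5)(−5z^3 − 35z^2 + 80z + 560) + (19z^2 − 33z − 1162)
  −5z^3 − 35z^2 + 80z + 560 = (−(5/19)z − 830/361)(19z^2 − 33z − 1162) + (−(108900/361)z − 762300/361)
  19z^2 − 33z − 1162 = (−(6859/108900)z + 29963/54450)(−(108900/361)z − 762300/361) + (0)
Last nonzero remainder: −(108900/361)z − 762300/361. Dividing through by −108900/361 gives the monic gcd z + 7.
Cancel z + 7 from numerator and denominator to get the reduced form.

(z^3 − 8z^2 − 35z + 294)/(5z^2 − 80)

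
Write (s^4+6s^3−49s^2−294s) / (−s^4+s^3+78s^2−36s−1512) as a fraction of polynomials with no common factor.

(−s^2−7s)/(s^2−36)

By polynomial division,
  s^4+6s^3−49s^2−294s = (−1)(−s^4+s^3+78s^2−36s−1512) + (7s^3+29s^2−330s−1512)
  −s^4+s^3+78s^2−36s−1512 = (−(1/7)s+36/49)(7s^3+29s^2−330s−1512) + ((468/49)s^2−(468/49)s−2808/7)
  7s^3+29s^2−330s−1512 = ((343/468)s+49/13)((468/49)s^2−(468/49)s−2808/7) + (0)
Last nonzero remainder: (468/49)s^2−(468/49)s−2808/7. Dividing through by 468/49 gives the monic gcd s^2−s−42.
Cancel s^2−s−42 from numerator and denominator to get the reduced form.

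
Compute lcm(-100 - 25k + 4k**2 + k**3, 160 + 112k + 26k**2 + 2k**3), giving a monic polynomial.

By polynomial division,
  k**3 + 4k**2 - 25k - 100 = (1/2)(2k**3 + 26k**2 + 112k + 160) + (-9k**2 - 81k - 180)
  2k**3 + 26k**2 + 112k + 160 = (-(2/9)k - 8/9)(-9k**2 - 81k - 180) + (0)
Last nonzero remainder: -9k**2 - 81k - 180. Dividing through by -9 gives the monic gcd k**2 + 9k + 20.
Then lcm(f, g) = f·g / gcd(f, g); expanding and making the result monic gives the answer.

-400 - 200k - 9k**2 + 8k**3 + k**4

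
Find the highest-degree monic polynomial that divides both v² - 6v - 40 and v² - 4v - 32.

v + 4

By polynomial division,
  v² - 6v - 40 = (v² - 4v - 32) + (-2v - 8)
  v² - 4v - 32 = (-(1/2)v + 4)(-2v - 8) + (0)
Last nonzero remainder: -2v - 8. Dividing through by -2 gives the monic gcd v + 4.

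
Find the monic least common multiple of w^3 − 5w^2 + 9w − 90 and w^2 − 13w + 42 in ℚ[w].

Apply the Euclidean algorithm:
  w^3 − 5w^2 + 9w − 90 = (w + 8)(w^2 − 13w + 42) + (71w − 426)
  w^2 − 13w + 42 = ((1/71)w − 7/71)(71w − 426) + (0)
Last nonzero remainder: 71w − 426. Dividing through by 71 gives the monic gcd w − 6.
Then lcm(f, g) = f·g / gcd(f, g); expanding and making the result monic gives the answer.

w^4 − 12w^3 + 44w^2 − 153w + 630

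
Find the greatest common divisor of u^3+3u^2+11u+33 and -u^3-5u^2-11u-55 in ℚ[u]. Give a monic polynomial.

Repeated division with remainder:
  u^3+3u^2+11u+33 = (-1)(-u^3-5u^2-11u-55) + (-2u^2-22)
  -u^3-5u^2-11u-55 = ((1/2)u+5/2)(-2u^2-22) + (0)
Last nonzero remainder: -2u^2-22. Dividing through by -2 gives the monic gcd u^2+11.

u^2+11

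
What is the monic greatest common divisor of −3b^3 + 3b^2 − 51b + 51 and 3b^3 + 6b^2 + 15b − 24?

Apply the Euclidean algorithm:
  −3b^3 + 3b^2 − 51b + 51 = (−1)(3b^3 + 6b^2 + 15b − 24) + (9b^2 − 36b + 27)
  3b^3 + 6b^2 + 15b − 24 = ((1/3)b + 2)(9b^2 − 36b + 27) + (78b − 78)
  9b^2 − 36b + 27 = ((3/26)b − 9/26)(78b − 78) + (0)
Last nonzero remainder: 78b − 78. Dividing through by 78 gives the monic gcd b − 1.

b − 1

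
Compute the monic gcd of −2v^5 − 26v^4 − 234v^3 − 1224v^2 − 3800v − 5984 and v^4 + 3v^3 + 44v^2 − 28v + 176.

v^2 + 4v + 44

Apply the Euclidean algorithm:
  −2v^5 − 26v^4 − 234v^3 − 1224v^2 − 3800v − 5984 = (−2v − 20)(v^4 + 3v^3 + 44v^2 − 28v + 176) + (−86v^3 − 400v^2 − 4008v − 2464)
  v^4 + 3v^3 + 44v^2 − 28v + 176 = (−(1/86)v + 71/3698)(−86v^3 − 400v^2 − 4008v − 2464) + ((9384/1849)v^2 + (37536/1849)v + 412896/1849)
  −86v^3 − 400v^2 − 4008v − 2464 = (−(79507/4692)v − 12943/1173)((9384/1849)v^2 + (37536/1849)v + 412896/1849) + (0)
Last nonzero remainder: (9384/1849)v^2 + (37536/1849)v + 412896/1849. Dividing through by 9384/1849 gives the monic gcd v^2 + 4v + 44.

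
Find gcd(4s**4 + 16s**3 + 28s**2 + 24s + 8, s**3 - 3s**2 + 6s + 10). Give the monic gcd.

Repeated division with remainder:
  4s**4 + 16s**3 + 28s**2 + 24s + 8 = (4s + 28)(s**3 - 3s**2 + 6s + 10) + (88s**2 - 184s - 272)
  s**3 - 3s**2 + 6s + 10 = ((1/88)s - 5/484)(88s**2 - 184s - 272) + ((870/121)s + 870/121)
  88s**2 - 184s - 272 = ((5324/435)s - 16456/435)((870/121)s + 870/121) + (0)
Last nonzero remainder: (870/121)s + 870/121. Dividing through by 870/121 gives the monic gcd s + 1.

s + 1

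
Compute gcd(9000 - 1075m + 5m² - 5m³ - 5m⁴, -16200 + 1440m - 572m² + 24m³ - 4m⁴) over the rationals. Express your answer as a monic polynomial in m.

Apply the Euclidean algorithm:
  -5m⁴ - 5m³ + 5m² - 1075m + 9000 = (5/4)(-4m⁴ + 24m³ - 572m² + 1440m - 16200) + (-35m³ + 720m² - 2875m + 29250)
  -4m⁴ + 24m³ - 572m² + 1440m - 16200 = ((4/35)m + 408/245)(-35m³ + 720m² - 2875m + 29250) + (-(70680/49)m² + (141360/49)m - 3180600/49)
  -35m³ + 720m² - 2875m + 29250 = ((343/14136)m - 3185/7068)(-(70680/49)m² + (141360/49)m - 3180600/49) + (0)
Last nonzero remainder: -(70680/49)m² + (141360/49)m - 3180600/49. Dividing through by -70680/49 gives the monic gcd m² - 2m + 45.

45 - 2m + m²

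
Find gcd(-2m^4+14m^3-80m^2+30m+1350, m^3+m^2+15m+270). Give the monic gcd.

m^2-5m+45

Euclidean algorithm in ℚ[m]:
  -2m^4+14m^3-80m^2+30m+1350 = (-2m+16)(m^3+m^2+15m+270) + (-66m^2+330m-2970)
  m^3+m^2+15m+270 = (-(1/66)m-1/11)(-66m^2+330m-2970) + (0)
Last nonzero remainder: -66m^2+330m-2970. Dividing through by -66 gives the monic gcd m^2-5m+45.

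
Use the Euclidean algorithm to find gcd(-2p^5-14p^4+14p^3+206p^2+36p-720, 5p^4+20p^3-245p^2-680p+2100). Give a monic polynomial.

Euclidean algorithm in ℚ[p]:
  -2p^5-14p^4+14p^3+206p^2+36p-720 = (-(2/5)p-6/5)(5p^4+20p^3-245p^2-680p+2100) + (-60p^3-360p^2+60p+1800)
  5p^4+20p^3-245p^2-680p+2100 = (-(1/12)p+1/6)(-60p^3-360p^2+60p+1800) + (-180p^2-540p+1800)
  -60p^3-360p^2+60p+1800 = ((1/3)p+1)(-180p^2-540p+1800) + (0)
Last nonzero remainder: -180p^2-540p+1800. Dividing through by -180 gives the monic gcd p^2+3p-10.

p^2+3p-10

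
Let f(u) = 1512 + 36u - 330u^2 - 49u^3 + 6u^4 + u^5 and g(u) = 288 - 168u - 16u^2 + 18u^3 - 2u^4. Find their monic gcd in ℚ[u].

Apply the Euclidean algorithm:
  u^5 + 6u^4 - 49u^3 - 330u^2 + 36u + 1512 = (-(1/2)u - 15/2)(-2u^4 + 18u^3 - 16u^2 - 168u + 288) + (78u^3 - 534u^2 - 1080u + 3672)
  -2u^4 + 18u^3 - 16u^2 - 168u + 288 = (-(1/39)u + 28/507)(78u^3 - 534u^2 - 1080u + 3672) + (-(2400/169)u^2 - (2400/169)u + 14400/169)
  78u^3 - 534u^2 - 1080u + 3672 = (-(2197/400)u + 8619/200)(-(2400/169)u^2 - (2400/169)u + 14400/169) + (0)
Last nonzero remainder: -(2400/169)u^2 - (2400/169)u + 14400/169. Dividing through by -2400/169 gives the monic gcd u^2 + u - 6.

-6 + u + u^2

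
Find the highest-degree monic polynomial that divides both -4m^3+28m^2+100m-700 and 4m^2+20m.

m+5

Euclidean algorithm in ℚ[m]:
  -4m^3+28m^2+100m-700 = (-m+12)(4m^2+20m) + (-140m-700)
  4m^2+20m = (-(1/35)m)(-140m-700) + (0)
Last nonzero remainder: -140m-700. Dividing through by -140 gives the monic gcd m+5.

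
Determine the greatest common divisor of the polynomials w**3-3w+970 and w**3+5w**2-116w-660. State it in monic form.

w+10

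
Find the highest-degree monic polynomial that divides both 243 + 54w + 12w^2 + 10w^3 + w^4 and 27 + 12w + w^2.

By polynomial division,
  w^4 + 10w^3 + 12w^2 + 54w + 243 = (w^2 − 2w + 9)(w^2 + 12w + 27) + (0)
The last nonzero remainder w^2 + 12w + 27 is already monic.

27 + 12w + w^2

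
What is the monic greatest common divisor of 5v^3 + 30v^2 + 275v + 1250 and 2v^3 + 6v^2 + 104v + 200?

v^2 + v + 50

Apply the Euclidean algorithm:
  5v^3 + 30v^2 + 275v + 1250 = (5/2)(2v^3 + 6v^2 + 104v + 200) + (15v^2 + 15v + 750)
  2v^3 + 6v^2 + 104v + 200 = ((2/15)v + 4/15)(15v^2 + 15v + 750) + (0)
Last nonzero remainder: 15v^2 + 15v + 750. Dividing through by 15 gives the monic gcd v^2 + v + 50.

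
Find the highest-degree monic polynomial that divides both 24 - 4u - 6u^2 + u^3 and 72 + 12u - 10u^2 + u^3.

-12 - 4u + u^2

By polynomial division,
  u^3 - 6u^2 - 4u + 24 = (u^3 - 10u^2 + 12u + 72) + (4u^2 - 16u - 48)
  u^3 - 10u^2 + 12u + 72 = ((1/4)u - 3/2)(4u^2 - 16u - 48) + (0)
Last nonzero remainder: 4u^2 - 16u - 48. Dividing through by 4 gives the monic gcd u^2 - 4u - 12.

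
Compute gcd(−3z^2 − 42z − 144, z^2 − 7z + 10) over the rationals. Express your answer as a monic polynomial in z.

By polynomial division,
  −3z^2 − 42z − 144 = (−3)(z^2 − 7z + 10) + (−63z − 114)
  z^2 − 7z + 10 = (−(1/63)z + 185/1323)(−63z − 114) + (11440/441)
  −63z − 114 = (−(27783/11440)z − 25137/5720)(11440/441) + (0)
The last nonzero remainder is the constant 11440/441, so the polynomials are coprime and gcd = 1.

1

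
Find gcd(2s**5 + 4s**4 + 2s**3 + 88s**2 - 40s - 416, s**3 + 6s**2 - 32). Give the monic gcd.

s**2 + 2s - 8

Repeated division with remainder:
  2s**5 + 4s**4 + 2s**3 + 88s**2 - 40s - 416 = (2s**2 - 8s + 50)(s**3 + 6s**2 - 32) + (-148s**2 - 296s + 1184)
  s**3 + 6s**2 - 32 = (-(1/148)s - 1/37)(-148s**2 - 296s + 1184) + (0)
Last nonzero remainder: -148s**2 - 296s + 1184. Dividing through by -148 gives the monic gcd s**2 + 2s - 8.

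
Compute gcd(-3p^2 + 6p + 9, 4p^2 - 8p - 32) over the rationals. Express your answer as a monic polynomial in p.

Repeated division with remainder:
  -3p^2 + 6p + 9 = (-3/4)(4p^2 - 8p - 32) + (-15)
  4p^2 - 8p - 32 = (-(4/15)p^2 + (8/15)p + 32/15)(-15) + (0)
The last nonzero remainder is the constant -15, so the polynomials are coprime and gcd = 1.

1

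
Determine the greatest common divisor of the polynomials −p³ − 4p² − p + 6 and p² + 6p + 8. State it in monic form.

Euclidean algorithm in ℚ[p]:
  −p³ − 4p² − p + 6 = (−p + 2)(p² + 6p + 8) + (−5p − 10)
  p² + 6p + 8 = (−(1/5)p − 4/5)(−5p − 10) + (0)
Last nonzero remainder: −5p − 10. Dividing through by −5 gives the monic gcd p + 2.

p + 2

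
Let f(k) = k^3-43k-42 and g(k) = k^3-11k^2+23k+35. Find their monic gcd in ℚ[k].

By polynomial division,
  k^3-43k-42 = (k^3-11k^2+23k+35) + (11k^2-66k-77)
  k^3-11k^2+23k+35 = ((1/11)k-5/11)(11k^2-66k-77) + (0)
Last nonzero remainder: 11k^2-66k-77. Dividing through by 11 gives the monic gcd k^2-6k-7.

k^2-6k-7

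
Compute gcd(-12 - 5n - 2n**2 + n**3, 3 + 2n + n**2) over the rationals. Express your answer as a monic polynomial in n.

3 + 2n + n**2

Apply the Euclidean algorithm:
  n**3 - 2n**2 - 5n - 12 = (n - 4)(n**2 + 2n + 3) + (0)
The last nonzero remainder n**2 + 2n + 3 is already monic.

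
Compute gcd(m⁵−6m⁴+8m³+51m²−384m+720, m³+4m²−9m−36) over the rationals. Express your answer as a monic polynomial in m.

By polynomial division,
  m⁵−6m⁴+8m³+51m²−384m+720 = (m²−10m+57)(m³+4m²−9m−36) + (−231m²−231m+2772)
  m³+4m²−9m−36 = (−(1/231)m−1/77)(−231m²−231m+2772) + (0)
Last nonzero remainder: −231m²−231m+2772. Dividing through by −231 gives the monic gcd m²+m−12.

m²+m−12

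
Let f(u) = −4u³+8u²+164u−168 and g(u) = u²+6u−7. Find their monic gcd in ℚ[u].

u−1

By polynomial division,
  −4u³+8u²+164u−168 = (−4u+32)(u²+6u−7) + (−56u+56)
  u²+6u−7 = (−(1/56)u−1/8)(−56u+56) + (0)
Last nonzero remainder: −56u+56. Dividing through by −56 gives the monic gcd u−1.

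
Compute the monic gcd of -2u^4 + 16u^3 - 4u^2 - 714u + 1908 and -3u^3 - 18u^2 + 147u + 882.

Euclidean algorithm in ℚ[u]:
  -2u^4 + 16u^3 - 4u^2 - 714u + 1908 = ((2/3)u - 28/3)(-3u^3 - 18u^2 + 147u + 882) + (-270u^2 + 70u + 10140)
  -3u^3 - 18u^2 + 147u + 882 = ((1/90)u + 169/2430)(-270u^2 + 70u + 10140) + ((7160/243)u + 14320/81)
  -270u^2 + 70u + 10140 = (-(6561/716)u + 41067/716)((7160/243)u + 14320/81) + (0)
Last nonzero remainder: (7160/243)u + 14320/81. Dividing through by 7160/243 gives the monic gcd u + 6.

u + 6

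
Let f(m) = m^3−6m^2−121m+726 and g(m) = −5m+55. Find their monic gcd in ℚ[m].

m−11

By polynomial division,
  m^3−6m^2−121m+726 = (−(1/5)m^2−m+66/5)(−5m+55) + (0)
Last nonzero remainder: −5m+55. Dividing through by −5 gives the monic gcd m−11.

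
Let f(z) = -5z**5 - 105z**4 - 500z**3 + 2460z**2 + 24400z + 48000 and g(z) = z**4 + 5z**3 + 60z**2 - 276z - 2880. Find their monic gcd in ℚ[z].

z**2 - z - 30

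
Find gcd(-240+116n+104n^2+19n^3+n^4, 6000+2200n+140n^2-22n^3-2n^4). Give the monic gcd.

Apply the Euclidean algorithm:
  n^4+19n^3+104n^2+116n-240 = (-1/2)(-2n^4-22n^3+140n^2+2200n+6000) + (8n^3+174n^2+1216n+2760)
  -2n^4-22n^3+140n^2+2200n+6000 = (-(1/4)n+43/16)(8n^3+174n^2+1216n+2760) + (-(189/8)n^2-378n-2835/2)
  8n^3+174n^2+1216n+2760 = (-(64/189)n-368/189)(-(189/8)n^2-378n-2835/2) + (0)
Last nonzero remainder: -(189/8)n^2-378n-2835/2. Dividing through by -189/8 gives the monic gcd n^2+16n+60.

60+16n+n^2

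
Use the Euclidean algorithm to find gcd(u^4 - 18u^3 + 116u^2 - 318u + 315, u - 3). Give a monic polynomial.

Euclidean algorithm in ℚ[u]:
  u^4 - 18u^3 + 116u^2 - 318u + 315 = (u^3 - 15u^2 + 71u - 105)(u - 3) + (0)
The last nonzero remainder u - 3 is already monic.

u - 3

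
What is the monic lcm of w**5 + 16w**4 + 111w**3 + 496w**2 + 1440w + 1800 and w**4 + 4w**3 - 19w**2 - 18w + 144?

By polynomial division,
  w**5 + 16w**4 + 111w**3 + 496w**2 + 1440w + 1800 = (w + 12)(w**4 + 4w**3 - 19w**2 - 18w + 144) + (82w**3 + 742w**2 + 1512w + 72)
  w**4 + 4w**3 - 19w**2 - 18w + 144 = ((1/82)w - 207/3362)(82w**3 + 742w**2 + 1512w + 72) + ((13862/1681)w**2 + (124758/1681)w + 249516/1681)
  82w**3 + 742w**2 + 1512w + 72 = ((68921/6931)w + 3362/6931)((13862/1681)w**2 + (124758/1681)w + 249516/1681) + (0)
Last nonzero remainder: (13862/1681)w**2 + (124758/1681)w + 249516/1681. Dividing through by 13862/1681 gives the monic gcd w**2 + 9w + 18.
Then lcm(f, g) = f·g / gcd(f, g); expanding and making the result monic gives the answer.

w**7 + 11w**6 + 39w**5 + 69w**4 - 152w**3 - 1432w**2 + 2520w + 14400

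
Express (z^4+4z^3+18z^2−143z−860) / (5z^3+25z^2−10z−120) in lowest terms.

Euclidean algorithm in ℚ[z]:
  z^4+4z^3+18z^2−143z−860 = ((1/5)z−1/5)(5z^3+25z^2−10z−120) + (25z^2−121z−884)
  5z^3+25z^2−10z−120 = ((1/5)z+246/125)(25z^2−121z−884) + ((50616/125)z+202464/125)
  25z^2−121z−884 = ((3125/50616)z−27625/50616)((50616/125)z+202464/125) + (0)
Last nonzero remainder: (50616/125)z+202464/125. Dividing through by 50616/125 gives the monic gcd z+4.
Cancel z+4 from numerator and denominator to get the reduced form.

(z^3+18z−215)/(5z^2+5z−30)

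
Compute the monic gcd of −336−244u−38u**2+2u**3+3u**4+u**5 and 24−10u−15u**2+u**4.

Apply the Euclidean algorithm:
  u**5+3u**4+2u**3−38u**2−244u−336 = (u+3)(u**4−15u**2−10u+24) + (17u**3+17u**2−238u−408)
  u**4−15u**2−10u+24 = ((1/17)u−1/17)(17u**3+17u**2−238u−408) + (0)
Last nonzero remainder: 17u**3+17u**2−238u−408. Dividing through by 17 gives the monic gcd u**3+u**2−14u−24.

−24−14u+u**2+u**3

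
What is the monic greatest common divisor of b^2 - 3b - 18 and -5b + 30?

b - 6

Repeated division with remainder:
  b^2 - 3b - 18 = (-(1/5)b - 3/5)(-5b + 30) + (0)
Last nonzero remainder: -5b + 30. Dividing through by -5 gives the monic gcd b - 6.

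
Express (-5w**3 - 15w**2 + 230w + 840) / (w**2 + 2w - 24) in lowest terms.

(-5w**2 + 15w + 140)/(w - 4)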